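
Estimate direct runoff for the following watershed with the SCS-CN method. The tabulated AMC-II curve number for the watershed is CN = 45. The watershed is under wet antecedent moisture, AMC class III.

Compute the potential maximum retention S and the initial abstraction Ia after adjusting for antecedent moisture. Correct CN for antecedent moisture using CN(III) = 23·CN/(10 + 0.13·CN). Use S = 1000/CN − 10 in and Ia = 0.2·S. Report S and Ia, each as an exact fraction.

S = 1100/207 in ≈ 5.314 in; Ia = 220/207 in ≈ 1.063 in

Adjust CN=45 to AMC III: 23·45/(10 + 0.13·45) → 1035 ÷ (317/20) = 20700/317 ≈ 65.300
S = 1000/(20700/317) − 10 = 1100/207 in ≈ 5.314 in
Ia = 0.2S: 0.2·5.314 = 1.063 in (exactly 220/207)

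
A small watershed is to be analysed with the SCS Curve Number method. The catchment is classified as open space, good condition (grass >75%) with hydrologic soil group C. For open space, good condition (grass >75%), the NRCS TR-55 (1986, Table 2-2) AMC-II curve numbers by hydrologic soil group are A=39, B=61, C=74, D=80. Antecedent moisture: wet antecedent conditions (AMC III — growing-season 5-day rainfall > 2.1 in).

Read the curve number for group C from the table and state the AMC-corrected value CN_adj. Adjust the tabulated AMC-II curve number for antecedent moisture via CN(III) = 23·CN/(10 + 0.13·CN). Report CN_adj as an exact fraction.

CN_adj = 85100/981 ≈ 86.748

NRCS table: open space, good condition (grass >75%), soil group C → CN(II) = 74
Adjust CN=74 to AMC III: 23·74/(10 + 0.13·74) → 1702 ÷ (981/50) = 85100/981 ≈ 86.748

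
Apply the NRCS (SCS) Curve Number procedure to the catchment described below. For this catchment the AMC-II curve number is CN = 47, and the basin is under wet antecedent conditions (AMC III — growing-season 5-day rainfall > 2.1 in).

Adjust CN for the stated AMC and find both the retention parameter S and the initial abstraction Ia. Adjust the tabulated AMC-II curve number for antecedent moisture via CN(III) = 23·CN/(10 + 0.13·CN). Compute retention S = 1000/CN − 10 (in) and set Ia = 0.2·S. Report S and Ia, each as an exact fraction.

S = 5300/1081 in ≈ 4.903 in; Ia = 1060/1081 in ≈ 0.981 in

Adjust CN=47 to AMC III: 23·47/(10 + 0.13·47) → 1081 ÷ (1611/100) = 108100/1611 ≈ 67.101
S = 1000/(108100/1611) − 10 = 5300/1081 in ≈ 4.903 in
Ia = 0.2S: 0.2·4.903 = 0.981 in (exactly 1060/1081)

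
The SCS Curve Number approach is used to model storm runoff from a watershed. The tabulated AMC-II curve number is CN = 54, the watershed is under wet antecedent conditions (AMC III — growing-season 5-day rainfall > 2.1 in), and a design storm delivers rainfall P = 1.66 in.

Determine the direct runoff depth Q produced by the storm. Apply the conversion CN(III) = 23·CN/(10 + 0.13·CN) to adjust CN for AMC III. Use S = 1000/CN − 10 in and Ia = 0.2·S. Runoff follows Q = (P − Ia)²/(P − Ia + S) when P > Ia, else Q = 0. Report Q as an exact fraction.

Q = 1540081/8425350 in ≈ 0.183 in

Adjust CN=54 to AMC III: 23·54/(10 + 0.13·54) → 1242 ÷ (851/50) = 2700/37 ≈ 72.973
S = 1000/(2700/37) − 10 = 100/27 in ≈ 3.704 in
Ia = 0.2S: 0.2·3.704 = 0.741 in (exactly 20/27)
Excess rainfall: 1.660 − 0.741 = 0.919 in; P > Ia so Q > 0
Runoff Q = (P−Ia)²/(P−Ia+S) = (0.919)²/(0.919+3.704) = 1540081/8425350 ≈ 0.183 in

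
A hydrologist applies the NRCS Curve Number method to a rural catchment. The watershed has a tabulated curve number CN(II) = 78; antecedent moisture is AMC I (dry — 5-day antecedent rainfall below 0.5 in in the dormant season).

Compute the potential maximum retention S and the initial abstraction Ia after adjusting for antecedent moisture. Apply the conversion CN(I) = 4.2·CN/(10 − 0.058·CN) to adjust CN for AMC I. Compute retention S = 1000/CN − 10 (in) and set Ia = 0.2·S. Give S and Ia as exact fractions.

Adjust CN=78 to AMC I: 4.2·78/(10 − 0.058·78) → (1638/5) ÷ (1369/250) = 81900/1369 ≈ 59.825
Max retention: S = 1000/(81900/1369) − 10 = 5500/819 in (≈ 6.716 in)
Ia = 0.2S: 0.2·6.716 = 1.343 in (exactly 1100/819)

S = 5500/819 in ≈ 6.716 in; Ia = 1100/819 in ≈ 1.343 in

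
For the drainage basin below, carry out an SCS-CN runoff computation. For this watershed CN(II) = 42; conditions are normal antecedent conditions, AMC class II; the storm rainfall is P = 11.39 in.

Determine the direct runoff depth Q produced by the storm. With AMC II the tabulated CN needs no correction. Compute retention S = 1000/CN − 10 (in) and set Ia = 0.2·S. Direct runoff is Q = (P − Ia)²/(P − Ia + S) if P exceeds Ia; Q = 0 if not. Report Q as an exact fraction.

CN(II) = 42; AMC II needs no correction.
Max retention: S = 1000/42 − 10 = 290/21 in (≈ 13.810 in)
Initial abstraction Ia = S/5 = (290/21)/5 = 58/21 ≈ 2.762 in
P − Ia = 11.390 − 2.762 = 18119/2100 ≈ 8.628 in (> 0, runoff occurs)
Runoff Q = (P−Ia)²/(P−Ia+S) = (8.628)²/(8.628+13.810) = 328298161/98949900 ≈ 3.318 in

Q = 328298161/98949900 in ≈ 3.318 in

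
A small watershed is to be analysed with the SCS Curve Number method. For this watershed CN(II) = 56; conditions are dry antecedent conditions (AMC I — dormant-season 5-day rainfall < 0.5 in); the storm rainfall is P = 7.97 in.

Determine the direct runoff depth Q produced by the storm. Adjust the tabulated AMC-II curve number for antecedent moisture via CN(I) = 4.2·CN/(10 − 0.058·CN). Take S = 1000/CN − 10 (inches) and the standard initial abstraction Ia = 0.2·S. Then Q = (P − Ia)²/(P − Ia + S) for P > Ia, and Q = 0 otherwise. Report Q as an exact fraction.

Q = 3863741281/4956237300 in ≈ 0.780 in

Adjust CN=56 to AMC I: 4.2·56/(10 − 0.058·56) → (1176/5) ÷ (844/125) = 7350/211 ≈ 34.834
Max retention: S = 1000/(7350/211) − 10 = 2750/147 in (≈ 18.707 in)
Ia = 0.2S: 0.2·18.707 = 3.741 in (exactly 550/147)
Excess rainfall: 7.970 − 3.741 = 4.229 in; P > Ia so Q > 0
Q = (62159/14700)²/((62159/14700) + 2750/147) = (3863741281/216090000)/(337159/14700) = 3863741281/4956237300 in ≈ 0.780 in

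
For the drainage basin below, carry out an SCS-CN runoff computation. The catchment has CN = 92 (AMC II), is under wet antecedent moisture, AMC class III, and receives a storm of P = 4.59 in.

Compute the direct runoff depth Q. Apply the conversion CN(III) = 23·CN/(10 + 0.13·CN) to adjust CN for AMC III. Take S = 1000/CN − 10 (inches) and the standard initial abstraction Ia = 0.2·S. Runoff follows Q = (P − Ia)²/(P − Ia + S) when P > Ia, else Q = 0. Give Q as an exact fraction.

Q = 57030693721/13691101900 in ≈ 4.166 in

Wet (AMC III): CN(III) = 23·92/(10 + 0.13·92) = 2116/(549/25) = 52900/549 ≈ 96.357
Retention S: 1000/CN − 10 with CN=96.357 → S = 200/529 ≈ 0.378 in
Ia = 0.2·(200/529) = 40/529 in ≈ 0.076 in
P − Ia = 4.590 − 0.076 = 238811/52900 ≈ 4.514 in (> 0, runoff occurs)
Q = (238811/52900)²/((238811/52900) + 200/529) = (57030693721/2798410000)/(258811/52900) = 57030693721/13691101900 in ≈ 4.166 in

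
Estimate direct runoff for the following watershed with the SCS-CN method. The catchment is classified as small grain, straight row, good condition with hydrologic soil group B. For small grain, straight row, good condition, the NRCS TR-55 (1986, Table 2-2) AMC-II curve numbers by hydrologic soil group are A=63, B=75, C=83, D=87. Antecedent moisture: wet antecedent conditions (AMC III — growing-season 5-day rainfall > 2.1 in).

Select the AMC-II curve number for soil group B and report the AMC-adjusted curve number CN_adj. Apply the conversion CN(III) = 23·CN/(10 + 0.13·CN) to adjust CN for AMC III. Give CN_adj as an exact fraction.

NRCS table: small grain, straight row, good condition, soil group B → CN(II) = 75
Adjust CN=75 to AMC III: 23·75/(10 + 0.13·75) → 1725 ÷ (79/4) = 6900/79 ≈ 87.342

CN_adj = 6900/79 ≈ 87.342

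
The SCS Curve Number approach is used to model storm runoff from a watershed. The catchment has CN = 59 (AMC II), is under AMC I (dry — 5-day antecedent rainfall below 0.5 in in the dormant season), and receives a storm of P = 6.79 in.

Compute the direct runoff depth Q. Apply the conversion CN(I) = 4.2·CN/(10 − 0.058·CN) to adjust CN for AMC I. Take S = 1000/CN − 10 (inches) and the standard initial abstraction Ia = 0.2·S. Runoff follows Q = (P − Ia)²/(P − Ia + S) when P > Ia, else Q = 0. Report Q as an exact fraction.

Q = 186003300961/307430715900 in ≈ 0.605 in

CN(I) from CN(II)=59: (4.2·59)/(10 − 0.058·59) = 123900/3289 ≈ 37.671
S = 1000/(123900/3289) − 10 = 20500/1239 in ≈ 16.546 in
Ia = 0.2S: 0.2·16.546 = 3.309 in (exactly 4100/1239)
Excess rainfall: 6.790 − 3.309 = 3.481 in; P > Ia so Q > 0
Q: (431281/123900)² ÷ (2481281/123900) = 186003300961/307430715900 in (≈ 0.605 in)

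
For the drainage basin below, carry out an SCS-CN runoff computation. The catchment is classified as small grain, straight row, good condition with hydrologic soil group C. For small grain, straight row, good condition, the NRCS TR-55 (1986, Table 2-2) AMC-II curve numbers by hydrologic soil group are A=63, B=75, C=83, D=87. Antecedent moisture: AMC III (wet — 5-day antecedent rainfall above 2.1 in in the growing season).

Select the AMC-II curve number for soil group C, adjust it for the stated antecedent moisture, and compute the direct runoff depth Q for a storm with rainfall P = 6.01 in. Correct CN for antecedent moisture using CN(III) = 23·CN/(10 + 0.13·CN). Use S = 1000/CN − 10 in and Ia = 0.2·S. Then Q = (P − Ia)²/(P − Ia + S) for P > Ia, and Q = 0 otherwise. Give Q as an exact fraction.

NRCS table: small grain, straight row, good condition, soil group C → CN(II) = 83
Adjust CN=83 to AMC III: 23·83/(10 + 0.13·83) → 1909 ÷ (2079/100) = 190900/2079 ≈ 91.823
Retention S: 1000/CN − 10 with CN=91.823 → S = 1700/1909 ≈ 0.891 in
Initial abstraction Ia = S/5 = (1700/1909)/5 = 340/1909 ≈ 0.178 in
Since P=6.010 > Ia=0.178: effective rainfall P−Ia = 1113309/190900 in
Runoff Q = (P−Ia)²/(P−Ia+S) = (5.832)²/(5.832+0.891) = 1239456929481/244983688100 ≈ 5.059 in

Q = 1239456929481/244983688100 in ≈ 5.059 in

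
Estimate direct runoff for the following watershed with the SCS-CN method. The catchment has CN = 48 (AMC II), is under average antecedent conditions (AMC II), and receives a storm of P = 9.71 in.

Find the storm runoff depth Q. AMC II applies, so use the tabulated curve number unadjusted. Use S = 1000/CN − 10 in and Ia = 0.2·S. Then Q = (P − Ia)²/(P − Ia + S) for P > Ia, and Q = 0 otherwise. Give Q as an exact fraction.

Q = 5121169/1653900 in ≈ 3.096 in

Average conditions: CN = 48 (no AMC adjustment).
Retention S: 1000/CN − 10 with CN=48.000 → S = 65/6 ≈ 10.833 in
Ia = 0.2S: 0.2·10.833 = 2.167 in (exactly 13/6)
Excess rainfall: 9.710 − 2.167 = 7.543 in; P > Ia so Q > 0
Q = (2263/300)²/((2263/300) + 65/6) = (5121169/90000)/(5513/300) = 5121169/1653900 in ≈ 3.096 in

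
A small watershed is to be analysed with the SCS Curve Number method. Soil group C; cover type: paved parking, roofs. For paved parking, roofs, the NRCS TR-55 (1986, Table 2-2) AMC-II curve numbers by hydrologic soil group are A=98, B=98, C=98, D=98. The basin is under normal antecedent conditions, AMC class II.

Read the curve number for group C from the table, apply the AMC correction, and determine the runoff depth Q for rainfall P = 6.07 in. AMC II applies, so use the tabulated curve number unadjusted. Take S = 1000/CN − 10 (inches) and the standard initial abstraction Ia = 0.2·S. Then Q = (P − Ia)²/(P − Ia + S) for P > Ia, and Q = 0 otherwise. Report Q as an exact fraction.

Q = 872788849/149660700 in ≈ 5.832 in

NRCS table: paved parking, roofs, soil group C → CN(II) = 98
AMC II — tabulated CN = 98 applies directly.
Retention S: 1000/CN − 10 with CN=98.000 → S = 10/49 ≈ 0.204 in
Initial abstraction Ia = S/5 = (10/49)/5 = 2/49 ≈ 0.041 in
P − Ia = 6.070 − 0.041 = 29543/4900 ≈ 6.029 in (> 0, runoff occurs)
Runoff Q = (P−Ia)²/(P−Ia+S) = (6.029)²/(6.029+0.204) = 872788849/149660700 ≈ 5.832 in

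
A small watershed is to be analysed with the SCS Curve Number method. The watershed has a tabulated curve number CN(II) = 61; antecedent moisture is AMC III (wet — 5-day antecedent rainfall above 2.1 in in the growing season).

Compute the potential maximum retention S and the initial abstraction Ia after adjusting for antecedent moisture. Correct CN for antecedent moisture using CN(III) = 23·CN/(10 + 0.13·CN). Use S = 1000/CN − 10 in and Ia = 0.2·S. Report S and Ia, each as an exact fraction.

Wet (AMC III): CN(III) = 23·61/(10 + 0.13·61) = 1403/(1793/100) = 140300/1793 ≈ 78.249
S = 1000/(140300/1793) − 10 = 3900/1403 in ≈ 2.780 in
Ia = 0.2·(3900/1403) = 780/1403 in ≈ 0.556 in

S = 3900/1403 in ≈ 2.780 in; Ia = 780/1403 in ≈ 0.556 in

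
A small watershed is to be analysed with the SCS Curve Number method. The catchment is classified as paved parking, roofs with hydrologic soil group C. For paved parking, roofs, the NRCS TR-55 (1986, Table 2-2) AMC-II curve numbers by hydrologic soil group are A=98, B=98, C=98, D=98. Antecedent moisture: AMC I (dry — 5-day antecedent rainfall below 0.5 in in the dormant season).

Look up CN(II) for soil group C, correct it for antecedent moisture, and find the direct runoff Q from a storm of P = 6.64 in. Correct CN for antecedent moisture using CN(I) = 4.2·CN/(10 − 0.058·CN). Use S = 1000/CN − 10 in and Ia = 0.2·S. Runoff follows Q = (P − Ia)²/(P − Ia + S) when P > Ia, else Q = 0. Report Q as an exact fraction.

Q = 14164801298/2325720075 in ≈ 6.091 in

NRCS table: paved parking, roofs, soil group C → CN(II) = 98
Adjust CN=98 to AMC I: 4.2·98/(10 − 0.058·98) → (2058/5) ÷ (1079/250) = 102900/1079 ≈ 95.366
Retention S: 1000/CN − 10 with CN=95.366 → S = 500/1029 ≈ 0.486 in
Initial abstraction Ia = S/5 = (500/1029)/5 = 100/1029 ≈ 0.097 in
Excess rainfall: 6.640 − 0.097 = 6.543 in; P > Ia so Q > 0
Q = (168314/25725)²/((168314/25725) + 500/1029) = (28329602596/661775625)/(180814/25725) = 14164801298/2325720075 in ≈ 6.091 in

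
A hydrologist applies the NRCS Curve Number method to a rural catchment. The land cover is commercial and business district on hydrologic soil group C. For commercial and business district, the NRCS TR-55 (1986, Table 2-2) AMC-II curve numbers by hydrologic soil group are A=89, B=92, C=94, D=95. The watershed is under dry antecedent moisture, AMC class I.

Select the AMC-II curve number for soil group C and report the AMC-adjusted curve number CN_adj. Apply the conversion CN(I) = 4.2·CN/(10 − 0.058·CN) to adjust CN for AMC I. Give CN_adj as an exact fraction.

NRCS table: commercial and business district, soil group C → CN(II) = 94
CN(I) from CN(II)=94: (4.2·94)/(10 − 0.058·94) = 32900/379 ≈ 86.807

CN_adj = 32900/379 ≈ 86.807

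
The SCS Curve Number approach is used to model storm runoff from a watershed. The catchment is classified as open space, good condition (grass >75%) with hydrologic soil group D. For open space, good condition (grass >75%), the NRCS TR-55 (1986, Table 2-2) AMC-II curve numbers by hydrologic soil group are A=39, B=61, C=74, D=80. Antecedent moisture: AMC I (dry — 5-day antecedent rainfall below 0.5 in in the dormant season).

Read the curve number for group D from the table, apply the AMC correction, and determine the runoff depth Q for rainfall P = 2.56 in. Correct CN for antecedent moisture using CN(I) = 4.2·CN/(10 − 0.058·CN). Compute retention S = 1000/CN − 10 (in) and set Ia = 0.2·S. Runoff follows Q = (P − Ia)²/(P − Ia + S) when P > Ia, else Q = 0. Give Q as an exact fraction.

NRCS table: open space, good condition (grass >75%), soil group D → CN(II) = 80
Dry (AMC I): CN(I) = 4.2·80/(10 − 0.058·80) = 336/(134/25) = 4200/67 ≈ 62.687
Retention S: 1000/CN − 10 with CN=62.687 → S = 125/21 ≈ 5.952 in
Ia = 0.2S: 0.2·5.952 = 1.190 in (exactly 25/21)
Since P=2.560 > Ia=1.190: effective rainfall P−Ia = 719/525 in
Q: (719/525)² ÷ (3844/525) = 516961/2018100 in (≈ 0.256 in)

Q = 516961/2018100 in ≈ 0.256 in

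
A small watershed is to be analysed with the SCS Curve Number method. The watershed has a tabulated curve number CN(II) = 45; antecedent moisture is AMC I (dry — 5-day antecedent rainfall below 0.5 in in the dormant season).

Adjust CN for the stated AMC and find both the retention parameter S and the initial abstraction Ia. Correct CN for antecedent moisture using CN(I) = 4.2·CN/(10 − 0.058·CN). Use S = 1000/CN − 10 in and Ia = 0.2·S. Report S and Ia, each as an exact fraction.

Adjust CN=45 to AMC I: 4.2·45/(10 − 0.058·45) → 189 ÷ (739/100) = 18900/739 ≈ 25.575
S = 1000/(18900/739) − 10 = 5500/189 in ≈ 29.101 in
Ia = 0.2·(5500/189) = 1100/189 in ≈ 5.820 in

S = 5500/189 in ≈ 29.101 in; Ia = 1100/189 in ≈ 5.820 in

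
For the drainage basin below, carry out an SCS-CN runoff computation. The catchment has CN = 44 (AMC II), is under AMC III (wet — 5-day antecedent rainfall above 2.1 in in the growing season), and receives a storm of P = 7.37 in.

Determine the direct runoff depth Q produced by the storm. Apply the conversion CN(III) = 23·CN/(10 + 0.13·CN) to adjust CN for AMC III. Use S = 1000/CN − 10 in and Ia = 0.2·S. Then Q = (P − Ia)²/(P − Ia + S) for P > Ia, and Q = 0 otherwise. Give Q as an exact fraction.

Wet (AMC III): CN(III) = 23·44/(10 + 0.13·44) = 1012/(393/25) = 25300/393 ≈ 64.377
Max retention: S = 1000/(25300/393) − 10 = 1400/253 in (≈ 5.534 in)
Ia = 0.2·(1400/253) = 280/253 in ≈ 1.107 in
P − Ia = 7.370 − 1.107 = 158461/25300 ≈ 6.263 in (> 0, runoff occurs)
Q: (158461/25300)² ÷ (298461/25300) = 25109888521/7551063300 in (≈ 3.325 in)

Q = 25109888521/7551063300 in ≈ 3.325 in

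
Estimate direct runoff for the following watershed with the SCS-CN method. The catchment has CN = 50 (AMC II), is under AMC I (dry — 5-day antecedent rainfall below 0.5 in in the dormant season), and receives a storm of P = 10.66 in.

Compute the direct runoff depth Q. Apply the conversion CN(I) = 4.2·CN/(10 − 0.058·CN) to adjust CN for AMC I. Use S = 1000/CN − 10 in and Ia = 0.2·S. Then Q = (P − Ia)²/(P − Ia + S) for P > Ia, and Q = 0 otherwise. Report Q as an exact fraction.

Q = 38353249/32752650 in ≈ 1.171 in

CN(I) from CN(II)=50: (4.2·50)/(10 − 0.058·50) = 2100/71 ≈ 29.577
Max retention: S = 1000/(2100/71) − 10 = 500/21 in (≈ 23.810 in)
Ia = 0.2·(500/21) = 100/21 in ≈ 4.762 in
P − Ia = 10.660 − 4.762 = 6193/1050 ≈ 5.898 in (> 0, runoff occurs)
Q = (6193/1050)²/((6193/1050) + 500/21) = (38353249/1102500)/(31193/1050) = 38353249/32752650 in ≈ 1.171 in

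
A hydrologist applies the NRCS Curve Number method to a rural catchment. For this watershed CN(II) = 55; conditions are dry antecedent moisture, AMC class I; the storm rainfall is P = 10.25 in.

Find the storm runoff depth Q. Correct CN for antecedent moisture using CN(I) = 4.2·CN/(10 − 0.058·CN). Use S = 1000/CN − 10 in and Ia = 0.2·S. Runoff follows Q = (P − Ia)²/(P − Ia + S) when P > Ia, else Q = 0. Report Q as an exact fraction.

Q = 3829849/2450756 in ≈ 1.563 in

CN(I) from CN(II)=55: (4.2·55)/(10 − 0.058·55) = 7700/227 ≈ 33.921
Retention S: 1000/CN − 10 with CN=33.921 → S = 1500/77 ≈ 19.481 in
Ia = 0.2S: 0.2·19.481 = 3.896 in (exactly 300/77)
Since P=10.250 > Ia=3.896: effective rainfall P−Ia = 1957/308 in
Runoff Q = (P−Ia)²/(P−Ia+S) = (6.354)²/(6.354+19.481) = 3829849/2450756 ≈ 1.563 in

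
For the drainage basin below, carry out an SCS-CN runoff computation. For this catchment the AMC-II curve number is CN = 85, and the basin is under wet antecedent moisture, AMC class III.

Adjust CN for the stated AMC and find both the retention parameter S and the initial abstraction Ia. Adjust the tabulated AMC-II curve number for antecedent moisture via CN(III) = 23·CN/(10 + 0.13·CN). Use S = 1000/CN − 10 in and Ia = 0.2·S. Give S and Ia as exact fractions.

S = 300/391 in ≈ 0.767 in; Ia = 60/391 in ≈ 0.153 in

Wet (AMC III): CN(III) = 23·85/(10 + 0.13·85) = 1955/(421/20) = 39100/421 ≈ 92.874
Max retention: S = 1000/(39100/421) − 10 = 300/391 in (≈ 0.767 in)
Ia = 0.2·(300/391) = 60/391 in ≈ 0.153 in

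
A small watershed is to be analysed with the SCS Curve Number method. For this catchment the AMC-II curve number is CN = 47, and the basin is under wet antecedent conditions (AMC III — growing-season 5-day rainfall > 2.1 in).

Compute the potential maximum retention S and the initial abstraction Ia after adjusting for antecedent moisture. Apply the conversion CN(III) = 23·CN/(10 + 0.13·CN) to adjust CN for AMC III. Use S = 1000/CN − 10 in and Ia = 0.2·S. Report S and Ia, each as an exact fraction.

Wet (AMC III): CN(III) = 23·47/(10 + 0.13·47) = 1081/(1611/100) = 108100/1611 ≈ 67.101
S = 1000/(108100/1611) − 10 = 5300/1081 in ≈ 4.903 in
Initial abstraction Ia = S/5 = (5300/1081)/5 = 1060/1081 ≈ 0.981 in

S = 5300/1081 in ≈ 4.903 in; Ia = 1060/1081 in ≈ 0.981 in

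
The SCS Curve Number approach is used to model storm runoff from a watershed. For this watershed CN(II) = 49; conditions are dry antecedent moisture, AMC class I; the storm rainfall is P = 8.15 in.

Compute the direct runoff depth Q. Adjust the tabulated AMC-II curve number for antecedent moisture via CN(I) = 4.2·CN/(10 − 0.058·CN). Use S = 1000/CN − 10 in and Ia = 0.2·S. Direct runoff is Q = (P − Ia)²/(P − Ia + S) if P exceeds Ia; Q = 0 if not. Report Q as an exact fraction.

Adjust CN=49 to AMC I: 4.2·49/(10 − 0.058·49) → (1029/5) ÷ (3579/500) = 34300/1193 ≈ 28.751
Max retention: S = 1000/(34300/1193) − 10 = 8500/343 in (≈ 24.781 in)
Ia = 0.2·(8500/343) = 1700/343 in ≈ 4.956 in
Since P=8.150 > Ia=4.956: effective rainfall P−Ia = 21909/6860 in
Q = (21909/6860)²/((21909/6860) + 8500/343) = (480004281/47059600)/(191909/6860) = 480004281/1316495740 in ≈ 0.365 in

Q = 480004281/1316495740 in ≈ 0.365 in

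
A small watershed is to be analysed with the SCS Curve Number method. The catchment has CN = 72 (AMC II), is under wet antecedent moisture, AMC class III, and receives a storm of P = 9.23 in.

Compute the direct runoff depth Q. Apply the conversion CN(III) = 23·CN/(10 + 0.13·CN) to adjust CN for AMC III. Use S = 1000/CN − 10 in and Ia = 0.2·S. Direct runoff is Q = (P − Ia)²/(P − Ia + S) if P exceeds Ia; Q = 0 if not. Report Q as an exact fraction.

Wet (AMC III): CN(III) = 23·72/(10 + 0.13·72) = 1656/(484/25) = 10350/121 ≈ 85.537
S = 1000/(10350/121) − 10 = 350/207 in ≈ 1.691 in
Ia = 0.2S: 0.2·1.691 = 0.338 in (exactly 70/207)
Since P=9.230 > Ia=0.338: effective rainfall P−Ia = 184061/20700 in
Runoff Q = (P−Ia)²/(P−Ia+S) = (8.892)²/(8.892+1.691) = 33878451721/4534562700 ≈ 7.471 in

Q = 33878451721/4534562700 in ≈ 7.471 in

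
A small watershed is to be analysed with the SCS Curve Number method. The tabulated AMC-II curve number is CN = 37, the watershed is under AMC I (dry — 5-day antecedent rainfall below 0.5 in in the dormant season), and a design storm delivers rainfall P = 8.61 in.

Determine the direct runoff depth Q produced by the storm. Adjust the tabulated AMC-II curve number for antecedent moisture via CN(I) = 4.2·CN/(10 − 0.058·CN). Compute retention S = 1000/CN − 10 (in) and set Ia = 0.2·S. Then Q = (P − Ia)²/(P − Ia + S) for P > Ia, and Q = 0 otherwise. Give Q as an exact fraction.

Q = 383161/62430100 in ≈ 0.006 in

CN(I) from CN(II)=37: (4.2·37)/(10 − 0.058·37) = 3700/187 ≈ 19.786
Max retention: S = 1000/(3700/187) − 10 = 1500/37 in (≈ 40.541 in)
Ia = 0.2·(1500/37) = 300/37 in ≈ 8.108 in
Since P=8.610 > Ia=8.108: effective rainfall P−Ia = 1857/3700 in
Q = (1857/3700)²/((1857/3700) + 1500/37) = (3448449/13690000)/(151857/3700) = 383161/62430100 in ≈ 0.006 in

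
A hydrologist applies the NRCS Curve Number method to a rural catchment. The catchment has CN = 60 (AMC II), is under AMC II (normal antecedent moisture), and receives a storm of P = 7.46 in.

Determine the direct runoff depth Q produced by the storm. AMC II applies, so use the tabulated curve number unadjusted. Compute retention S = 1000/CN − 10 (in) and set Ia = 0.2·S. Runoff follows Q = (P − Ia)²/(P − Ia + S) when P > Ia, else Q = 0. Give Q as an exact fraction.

Q = 844561/287850 in ≈ 2.934 in

Average conditions: CN = 60 (no AMC adjustment).
Max retention: S = 1000/60 − 10 = 20/3 in (≈ 6.667 in)
Ia = 0.2·(20/3) = 4/3 in ≈ 1.333 in
Since P=7.460 > Ia=1.333: effective rainfall P−Ia = 919/150 in
Q: (919/150)² ÷ (1919/150) = 844561/287850 in (≈ 2.934 in)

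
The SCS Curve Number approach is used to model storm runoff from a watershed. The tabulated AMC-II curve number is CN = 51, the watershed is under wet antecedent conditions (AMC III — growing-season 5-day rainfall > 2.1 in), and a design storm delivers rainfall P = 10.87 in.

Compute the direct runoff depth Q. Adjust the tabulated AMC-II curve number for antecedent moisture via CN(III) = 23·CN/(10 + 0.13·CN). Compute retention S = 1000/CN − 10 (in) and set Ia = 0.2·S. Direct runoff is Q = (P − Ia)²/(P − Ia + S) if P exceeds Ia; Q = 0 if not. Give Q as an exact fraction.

Adjust CN=51 to AMC III: 23·51/(10 + 0.13·51) → 1173 ÷ (1663/100) = 117300/1663 ≈ 70.535
Retention S: 1000/CN − 10 with CN=70.535 → S = 4900/1173 ≈ 4.177 in
Initial abstraction Ia = S/5 = (4900/1173)/5 = 980/1173 ≈ 0.835 in
Excess rainfall: 10.870 − 0.835 = 10.035 in; P > Ia so Q > 0
Q: (1177051/117300)² ÷ (1667051/117300) = 1385449056601/195545082300 in (≈ 7.085 in)

Q = 1385449056601/195545082300 in ≈ 7.085 in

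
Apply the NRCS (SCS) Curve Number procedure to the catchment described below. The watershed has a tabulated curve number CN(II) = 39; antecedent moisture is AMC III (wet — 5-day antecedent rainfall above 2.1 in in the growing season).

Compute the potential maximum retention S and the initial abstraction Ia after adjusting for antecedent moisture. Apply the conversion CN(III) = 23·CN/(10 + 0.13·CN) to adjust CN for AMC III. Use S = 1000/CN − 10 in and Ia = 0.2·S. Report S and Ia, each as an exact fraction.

S = 6100/897 in ≈ 6.800 in; Ia = 1220/897 in ≈ 1.360 in

Adjust CN=39 to AMC III: 23·39/(10 + 0.13·39) → 897 ÷ (1507/100) = 89700/1507 ≈ 59.522
S = 1000/(89700/1507) − 10 = 6100/897 in ≈ 6.800 in
Initial abstraction Ia = S/5 = (6100/897)/5 = 1220/897 ≈ 1.360 in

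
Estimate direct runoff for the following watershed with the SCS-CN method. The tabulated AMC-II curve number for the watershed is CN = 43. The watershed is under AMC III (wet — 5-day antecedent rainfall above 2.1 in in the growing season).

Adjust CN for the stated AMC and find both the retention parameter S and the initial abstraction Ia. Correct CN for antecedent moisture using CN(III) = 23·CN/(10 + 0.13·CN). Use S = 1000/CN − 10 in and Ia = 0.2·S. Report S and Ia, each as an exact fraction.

S = 5700/989 in ≈ 5.763 in; Ia = 1140/989 in ≈ 1.153 in

Wet (AMC III): CN(III) = 23·43/(10 + 0.13·43) = 989/(1559/100) = 98900/1559 ≈ 63.438
Max retention: S = 1000/(98900/1559) − 10 = 5700/989 in (≈ 5.763 in)
Ia = 0.2·(5700/989) = 1140/989 in ≈ 1.153 in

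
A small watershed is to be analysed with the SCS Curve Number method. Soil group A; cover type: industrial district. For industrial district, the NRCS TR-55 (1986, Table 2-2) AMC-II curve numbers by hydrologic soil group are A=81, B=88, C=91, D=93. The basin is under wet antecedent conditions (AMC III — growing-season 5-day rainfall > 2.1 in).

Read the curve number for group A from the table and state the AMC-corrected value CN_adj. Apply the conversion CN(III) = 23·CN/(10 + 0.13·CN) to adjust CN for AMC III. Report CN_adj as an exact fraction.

NRCS table: industrial district, soil group A → CN(II) = 81
Wet (AMC III): CN(III) = 23·81/(10 + 0.13·81) = 1863/(2053/100) = 186300/2053 ≈ 90.745

CN_adj = 186300/2053 ≈ 90.745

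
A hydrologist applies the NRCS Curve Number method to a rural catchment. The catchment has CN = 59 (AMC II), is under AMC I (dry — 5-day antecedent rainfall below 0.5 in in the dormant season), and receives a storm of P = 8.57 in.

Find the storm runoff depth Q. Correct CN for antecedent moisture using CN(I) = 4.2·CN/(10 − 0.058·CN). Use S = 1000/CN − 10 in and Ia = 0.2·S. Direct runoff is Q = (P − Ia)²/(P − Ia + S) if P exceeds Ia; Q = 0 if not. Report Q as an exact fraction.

Q = 424873223329/334755869700 in ≈ 1.269 in

Adjust CN=59 to AMC I: 4.2·59/(10 − 0.058·59) → (1239/5) ÷ (3289/500) = 123900/3289 ≈ 37.671
Retention S: 1000/CN − 10 with CN=37.671 → S = 20500/1239 ≈ 16.546 in
Ia = 0.2S: 0.2·16.546 = 3.309 in (exactly 4100/1239)
Since P=8.570 > Ia=3.309: effective rainfall P−Ia = 651823/123900 in
Q = (651823/123900)²/((651823/123900) + 20500/1239) = (424873223329/15351210000)/(2701823/123900) = 424873223329/334755869700 in ≈ 1.269 in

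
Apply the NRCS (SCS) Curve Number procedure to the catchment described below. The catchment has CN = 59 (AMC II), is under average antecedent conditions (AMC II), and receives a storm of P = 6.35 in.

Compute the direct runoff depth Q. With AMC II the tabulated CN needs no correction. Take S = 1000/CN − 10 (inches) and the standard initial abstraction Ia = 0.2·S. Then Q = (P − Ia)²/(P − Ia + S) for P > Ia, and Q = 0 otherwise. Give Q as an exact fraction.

Average conditions: CN = 59 (no AMC adjustment).
Max retention: S = 1000/59 − 10 = 410/59 in (≈ 6.949 in)
Ia = 0.2S: 0.2·6.949 = 1.390 in (exactly 82/59)
Since P=6.350 > Ia=1.390: effective rainfall P−Ia = 5853/1180 in
Runoff Q = (P−Ia)²/(P−Ia+S) = (4.960)²/(4.960+6.949) = 34257609/16582540 ≈ 2.066 in

Q = 34257609/16582540 in ≈ 2.066 in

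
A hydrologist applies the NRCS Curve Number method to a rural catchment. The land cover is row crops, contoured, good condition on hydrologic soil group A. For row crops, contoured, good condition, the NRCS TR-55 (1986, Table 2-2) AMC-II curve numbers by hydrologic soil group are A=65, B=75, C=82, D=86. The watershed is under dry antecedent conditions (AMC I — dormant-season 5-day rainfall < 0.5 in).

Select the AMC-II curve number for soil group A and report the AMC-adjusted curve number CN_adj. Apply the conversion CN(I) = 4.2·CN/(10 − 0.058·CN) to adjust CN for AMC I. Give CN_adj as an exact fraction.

CN_adj = 3900/89 ≈ 43.820

NRCS table: row crops, contoured, good condition, soil group A → CN(II) = 65
Dry (AMC I): CN(I) = 4.2·65/(10 − 0.058·65) = 273/(623/100) = 3900/89 ≈ 43.820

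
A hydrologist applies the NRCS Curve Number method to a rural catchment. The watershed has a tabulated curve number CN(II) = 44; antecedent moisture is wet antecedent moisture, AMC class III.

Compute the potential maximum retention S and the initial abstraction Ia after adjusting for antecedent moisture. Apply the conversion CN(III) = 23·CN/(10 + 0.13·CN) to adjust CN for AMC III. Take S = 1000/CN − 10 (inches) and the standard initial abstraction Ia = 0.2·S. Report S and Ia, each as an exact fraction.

S = 1400/253 in ≈ 5.534 in; Ia = 280/253 in ≈ 1.107 in

Wet (AMC III): CN(III) = 23·44/(10 + 0.13·44) = 1012/(393/25) = 25300/393 ≈ 64.377
Max retention: S = 1000/(25300/393) − 10 = 1400/253 in (≈ 5.534 in)
Ia = 0.2·(1400/253) = 280/253 in ≈ 1.107 in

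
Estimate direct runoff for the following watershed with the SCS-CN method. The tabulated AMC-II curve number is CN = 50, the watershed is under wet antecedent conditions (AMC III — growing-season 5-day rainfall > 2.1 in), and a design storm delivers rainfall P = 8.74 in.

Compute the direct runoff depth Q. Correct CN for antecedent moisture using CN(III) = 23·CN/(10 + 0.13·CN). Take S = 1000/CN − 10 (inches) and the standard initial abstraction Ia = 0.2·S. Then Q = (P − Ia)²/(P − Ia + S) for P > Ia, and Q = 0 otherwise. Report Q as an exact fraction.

Adjust CN=50 to AMC III: 23·50/(10 + 0.13·50) → 1150 ÷ (33/2) = 2300/33 ≈ 69.697
Max retention: S = 1000/(2300/33) − 10 = 100/23 in (≈ 4.348 in)
Initial abstraction Ia = S/5 = (100/23)/5 = 20/23 ≈ 0.870 in
Since P=8.740 > Ia=0.870: effective rainfall P−Ia = 9051/1150 in
Q = (9051/1150)²/((9051/1150) + 100/23) = (81920601/1322500)/(14051/1150) = 81920601/16158650 in ≈ 5.070 in

Q = 81920601/16158650 in ≈ 5.070 in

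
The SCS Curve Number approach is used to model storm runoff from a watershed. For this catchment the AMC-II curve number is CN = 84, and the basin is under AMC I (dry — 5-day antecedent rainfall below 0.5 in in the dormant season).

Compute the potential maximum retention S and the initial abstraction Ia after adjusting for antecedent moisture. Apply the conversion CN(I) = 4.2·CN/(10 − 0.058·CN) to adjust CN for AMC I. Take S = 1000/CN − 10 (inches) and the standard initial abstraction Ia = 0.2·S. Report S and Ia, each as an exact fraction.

Dry (AMC I): CN(I) = 4.2·84/(10 − 0.058·84) = (1764/5)/(641/125) = 44100/641 ≈ 68.799
S = 1000/(44100/641) − 10 = 2000/441 in ≈ 4.535 in
Ia = 0.2·(2000/441) = 400/441 in ≈ 0.907 in

S = 2000/441 in ≈ 4.535 in; Ia = 400/441 in ≈ 0.907 in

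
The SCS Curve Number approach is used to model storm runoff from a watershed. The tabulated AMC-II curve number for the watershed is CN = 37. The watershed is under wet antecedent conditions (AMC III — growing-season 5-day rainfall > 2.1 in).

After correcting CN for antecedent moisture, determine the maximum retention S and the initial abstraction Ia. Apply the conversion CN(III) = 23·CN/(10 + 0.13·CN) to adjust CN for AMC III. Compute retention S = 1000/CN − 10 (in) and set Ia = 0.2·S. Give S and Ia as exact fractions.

S = 6300/851 in ≈ 7.403 in; Ia = 1260/851 in ≈ 1.481 in

CN(III) from CN(II)=37: (23·37)/(10 + 0.13·37) = 85100/1481 ≈ 57.461
S = 1000/(85100/1481) − 10 = 6300/851 in ≈ 7.403 in
Ia = 0.2·(6300/851) = 1260/851 in ≈ 1.481 in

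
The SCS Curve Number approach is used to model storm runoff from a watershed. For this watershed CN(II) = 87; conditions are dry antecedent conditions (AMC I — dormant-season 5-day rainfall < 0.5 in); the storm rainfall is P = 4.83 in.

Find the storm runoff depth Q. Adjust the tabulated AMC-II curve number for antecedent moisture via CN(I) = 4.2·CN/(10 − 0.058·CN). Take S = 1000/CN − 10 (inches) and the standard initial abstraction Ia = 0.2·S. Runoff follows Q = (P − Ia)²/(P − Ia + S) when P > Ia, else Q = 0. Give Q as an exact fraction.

CN(I) from CN(II)=87: (4.2·87)/(10 − 0.058·87) = 182700/2477 ≈ 73.759
Retention S: 1000/CN − 10 with CN=73.759 → S = 6500/1827 ≈ 3.558 in
Ia = 0.2·(6500/1827) = 1300/1827 in ≈ 0.712 in
Since P=4.830 > Ia=0.712: effective rainfall P−Ia = 752441/182700 in
Q = (752441/182700)²/((752441/182700) + 6500/1827) = (566167458481/33379290000)/(1402441/182700) = 566167458481/256225970700 in ≈ 2.210 in

Q = 566167458481/256225970700 in ≈ 2.210 in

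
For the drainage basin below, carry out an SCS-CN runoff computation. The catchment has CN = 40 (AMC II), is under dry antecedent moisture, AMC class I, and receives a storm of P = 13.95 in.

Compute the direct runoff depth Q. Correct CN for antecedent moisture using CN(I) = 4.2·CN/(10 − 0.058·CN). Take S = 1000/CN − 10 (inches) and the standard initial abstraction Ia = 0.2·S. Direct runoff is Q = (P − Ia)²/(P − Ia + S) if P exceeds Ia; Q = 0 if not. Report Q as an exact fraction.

Dry (AMC I): CN(I) = 4.2·40/(10 − 0.058·40) = 168/(192/25) = 175/8 ≈ 21.875
Max retention: S = 1000/(175/8) − 10 = 250/7 in (≈ 35.714 in)
Ia = 0.2S: 0.2·35.714 = 7.143 in (exactly 50/7)
P − Ia = 13.950 − 7.143 = 953/140 ≈ 6.807 in (> 0, runoff occurs)
Q = (953/140)²/((953/140) + 250/7) = (908209/19600)/(5953/140) = 908209/833420 in ≈ 1.090 in

Q = 908209/833420 in ≈ 1.090 in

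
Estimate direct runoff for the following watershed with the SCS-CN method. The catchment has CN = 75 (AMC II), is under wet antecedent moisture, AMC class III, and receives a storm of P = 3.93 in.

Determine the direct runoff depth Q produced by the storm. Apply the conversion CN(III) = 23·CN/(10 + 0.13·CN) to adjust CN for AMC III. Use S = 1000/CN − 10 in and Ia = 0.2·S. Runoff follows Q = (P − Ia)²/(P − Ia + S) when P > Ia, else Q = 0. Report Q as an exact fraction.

Q = 630863689/242307300 in ≈ 2.604 in

CN(III) from CN(II)=75: (23·75)/(10 + 0.13·75) = 6900/79 ≈ 87.342
S = 1000/(6900/79) − 10 = 100/69 in ≈ 1.449 in
Ia = 0.2S: 0.2·1.449 = 0.290 in (exactly 20/69)
Since P=3.930 > Ia=0.290: effective rainfall P−Ia = 25117/6900 in
Q = (25117/6900)²/((25117/6900) + 100/69) = (630863689/47610000)/(35117/6900) = 630863689/242307300 in ≈ 2.604 in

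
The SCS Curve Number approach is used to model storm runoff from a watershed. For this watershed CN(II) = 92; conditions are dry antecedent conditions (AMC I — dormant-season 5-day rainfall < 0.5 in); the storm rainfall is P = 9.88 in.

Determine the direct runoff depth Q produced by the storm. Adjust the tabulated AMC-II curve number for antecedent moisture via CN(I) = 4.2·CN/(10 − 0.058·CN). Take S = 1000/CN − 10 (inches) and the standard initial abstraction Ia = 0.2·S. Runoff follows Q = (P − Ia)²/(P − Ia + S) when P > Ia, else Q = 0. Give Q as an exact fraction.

CN(I) from CN(II)=92: (4.2·92)/(10 − 0.058·92) = 48300/583 ≈ 82.847
Retention S: 1000/CN − 10 with CN=82.847 → S = 1000/483 ≈ 2.070 in
Ia = 0.2S: 0.2·2.070 = 0.414 in (exactly 200/483)
P − Ia = 9.880 − 0.414 = 114301/12075 ≈ 9.466 in (> 0, runoff occurs)
Q: (114301/12075)² ÷ (139301/12075) = 13064718601/1682059575 in (≈ 7.767 in)

Q = 13064718601/1682059575 in ≈ 7.767 in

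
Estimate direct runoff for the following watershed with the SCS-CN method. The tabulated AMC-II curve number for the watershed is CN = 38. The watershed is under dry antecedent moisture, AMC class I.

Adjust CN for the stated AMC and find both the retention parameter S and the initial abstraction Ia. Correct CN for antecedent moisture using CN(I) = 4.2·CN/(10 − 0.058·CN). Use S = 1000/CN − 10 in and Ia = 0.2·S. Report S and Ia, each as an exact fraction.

CN(I) from CN(II)=38: (4.2·38)/(10 − 0.058·38) = 39900/1949 ≈ 20.472
Max retention: S = 1000/(39900/1949) − 10 = 15500/399 in (≈ 38.847 in)
Ia = 0.2S: 0.2·38.847 = 7.769 in (exactly 3100/399)

S = 15500/399 in ≈ 38.847 in; Ia = 3100/399 in ≈ 7.769 in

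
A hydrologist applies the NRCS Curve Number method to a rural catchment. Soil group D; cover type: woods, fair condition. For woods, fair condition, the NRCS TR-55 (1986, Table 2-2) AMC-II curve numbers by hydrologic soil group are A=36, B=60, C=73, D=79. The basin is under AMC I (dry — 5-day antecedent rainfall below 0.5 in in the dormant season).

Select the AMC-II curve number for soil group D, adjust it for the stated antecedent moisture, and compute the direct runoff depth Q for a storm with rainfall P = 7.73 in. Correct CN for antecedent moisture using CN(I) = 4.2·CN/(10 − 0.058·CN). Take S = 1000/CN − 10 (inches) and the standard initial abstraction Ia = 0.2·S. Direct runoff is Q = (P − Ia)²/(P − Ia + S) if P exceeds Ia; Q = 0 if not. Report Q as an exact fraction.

NRCS table: woods, fair condition, soil group D → CN(II) = 79
CN(I) from CN(II)=79: (4.2·79)/(10 − 0.058·79) = 7900/129 ≈ 61.240
S = 1000/(7900/129) − 10 = 500/79 in ≈ 6.329 in
Ia = 0.2S: 0.2·6.329 = 1.266 in (exactly 100/79)
Since P=7.730 > Ia=1.266: effective rainfall P−Ia = 51067/7900 in
Q: (51067/7900)² ÷ (101067/7900) = 2607838489/798429300 in (≈ 3.266 in)

Q = 2607838489/798429300 in ≈ 3.266 in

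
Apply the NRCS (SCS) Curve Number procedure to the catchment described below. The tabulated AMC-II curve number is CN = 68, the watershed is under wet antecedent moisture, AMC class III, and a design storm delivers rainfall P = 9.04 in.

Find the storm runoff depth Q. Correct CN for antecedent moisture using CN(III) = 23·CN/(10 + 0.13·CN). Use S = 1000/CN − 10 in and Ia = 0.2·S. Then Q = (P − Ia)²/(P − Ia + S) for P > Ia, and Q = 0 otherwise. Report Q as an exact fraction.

Adjust CN=68 to AMC III: 23·68/(10 + 0.13·68) → 1564 ÷ (471/25) = 39100/471 ≈ 83.015
S = 1000/(39100/471) − 10 = 800/391 in ≈ 2.046 in
Ia = 0.2S: 0.2·2.046 = 0.409 in (exactly 160/391)
Excess rainfall: 9.040 − 0.409 = 8.631 in; P > Ia so Q > 0
Q: (84366/9775)² ÷ (104366/9775) = 3558810978/510088825 in (≈ 6.977 in)

Q = 3558810978/510088825 in ≈ 6.977 in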